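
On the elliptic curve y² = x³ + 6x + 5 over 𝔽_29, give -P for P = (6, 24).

(6, 5)

-(6, 24) = (6, -24 mod 29) = (6, 5).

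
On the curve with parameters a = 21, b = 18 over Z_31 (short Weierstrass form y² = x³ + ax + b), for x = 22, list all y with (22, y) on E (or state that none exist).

x³ + 21x + 18 = 11128 ≡ 30 (mod 31).
30 is a non-residue mod 31; no y exists.

none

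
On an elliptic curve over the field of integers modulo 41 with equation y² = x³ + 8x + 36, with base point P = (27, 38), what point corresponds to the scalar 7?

Double-and-add on 7 = (111)₂. Start with P = (27, 38) for the leading 1-bit.
double: tangent at (27, 38): λ = (3·27² + 8)/(2·38) ≡ 22/35. 35⁻¹ ≡ 34 (mod 41), so λ ≡ 22·34 ≡ 10.
  x = λ² - 27 - 27 = 100 - 54 ≡ 5; y = λ·(27 - 5) - 38 ≡ 18. → (5, 18)
add P: (5, 18) + (27, 38). λ = (38 - 18)/(27 - 5) ≡ 20/22 mod 41. 22⁻¹ ≡ 28 (mod 41), so λ ≡ 27.
  x = λ² - 5 - 27 = 729 - 32 ≡ 0; y = λ·(5 - 0) - 18 ≡ 35. → (0, 35)
double: tangent at (0, 35): λ = (3·0² + 8)/(2·35) ≡ 8/29. 29⁻¹ ≡ 17 (mod 41) since 29·17 = 493 ≡ 1, so λ ≡ 8·17 ≡ 13.
  x = λ² - 0 - 0 = 169 - 0 ≡ 5; y = λ·(0 - 5) - 35 ≡ 23. → (5, 23)
add P: (5, 23) + (27, 38). λ = (38 - 23)/(27 - 5) ≡ 15/22 mod 41. 22⁻¹ ≡ 28 (mod 41), so λ ≡ 10.
  x = λ² - 5 - 27 = 100 - 32 ≡ 27; y = λ·(5 - 27) - 23 ≡ 3. → (27, 3)

(27, 3)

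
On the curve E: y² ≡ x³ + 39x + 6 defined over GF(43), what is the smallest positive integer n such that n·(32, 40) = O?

2P: tangent at (32, 40): λ = (3·32² + 39)/(2·40) ≡ 15/37. 37⁻¹ ≡ 7 (mod 43), so λ ≡ 15·7 ≡ 19.
  x = λ² - 32 - 32 = 361 - 64 ≡ 39; y = λ·(32 - 39) - 40 ≡ 42. → (39, 42)
3P: (39, 42) + (32, 40). λ = (40 - 42)/(32 - 39) ≡ 41/36 mod 43. 36⁻¹ ≡ 6 (mod 43) since 36·6 = 216 ≡ 1, so λ ≡ 31.
  x = λ² - 39 - 32 = 961 - 71 ≡ 30; y = λ·(39 - 30) - 42 ≡ 22. → (30, 22)
4P: (30, 22) + (32, 40). λ = (40 - 22)/(32 - 30) ≡ 18/2 mod 43. 2⁻¹ ≡ 22 (mod 43) since 2·22 = 44 ≡ 1, so λ ≡ 9.
  x = λ² - 30 - 32 = 81 - 62 ≡ 19; y = λ·(30 - 19) - 22 ≡ 34. → (19, 34)
5P: (19, 34) + (32, 40). λ = (40 - 34)/(32 - 19) ≡ 6/13 mod 43. 13⁻¹ ≡ 10 (mod 43) since 13·10 = 130 ≡ 1, so λ ≡ 17.
  x = λ² - 19 - 32 = 289 - 51 ≡ 23; y = λ·(19 - 23) - 34 ≡ 27. → (23, 27)
6P: (23, 27) + (32, 40). λ = (40 - 27)/(32 - 23) ≡ 13/9 mod 43. 9⁻¹ ≡ 24 (mod 43) since 9·24 = 216 ≡ 1, so λ ≡ 11.
  x = λ² - 23 - 32 = 121 - 55 ≡ 23; y = λ·(23 - 23) - 27 ≡ 16. → (23, 16)
7P: (23, 16) + (32, 40). λ = (40 - 16)/(32 - 23) ≡ 24/9 mod 43. 9⁻¹ ≡ 24 (mod 43), so λ ≡ 17.
  x = λ² - 23 - 32 = 289 - 55 ≡ 19; y = λ·(23 - 19) - 16 ≡ 9. → (19, 9)
8P: (19, 9) + (32, 40). λ = (40 - 9)/(32 - 19) ≡ 31/13 mod 43. 13⁻¹ ≡ 10 (mod 43) since 13·10 = 130 ≡ 1, so λ ≡ 9.
  x = λ² - 19 - 32 = 81 - 51 ≡ 30; y = λ·(19 - 30) - 9 ≡ 21. → (30, 21)
9P: (30, 21) + (32, 40). λ = (40 - 21)/(32 - 30) ≡ 19/2 mod 43. 2⁻¹ ≡ 22 (mod 43) since 2·22 = 44 ≡ 1, so λ ≡ 31.
  x = λ² - 30 - 32 = 961 - 62 ≡ 39; y = λ·(30 - 39) - 21 ≡ 1. → (39, 1)
10P: (39, 1) + (32, 40). λ = (40 - 1)/(32 - 39) ≡ 39/36 mod 43. 36⁻¹ ≡ 6 (mod 43), so λ ≡ 19.
  x = λ² - 39 - 32 = 361 - 71 ≡ 32; y = λ·(39 - 32) - 1 ≡ 3. → (32, 3)
11P: (32, 3) + (32, 40): same x and y₁ ≡ -y₂, so the sum is O.
11P = O, so the order is 11.

11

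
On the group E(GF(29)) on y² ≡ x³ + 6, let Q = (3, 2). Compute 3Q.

Repeated addition: build up to 3Q.
2Q: tangent at (3, 2): λ = (3·3² + 0)/(2·2) ≡ 27/4. 4⁻¹ ≡ 22 (mod 29) since 4·22 = 88 ≡ 1, so λ ≡ 27·22 ≡ 14.
  x = λ² - 3 - 3 = 196 - 6 ≡ 16; y = λ·(3 - 16) - 2 ≡ 19. → (16, 19)
3Q: (16, 19) + (3, 2). λ = (2 - 19)/(3 - 16) ≡ 12/16 mod 29. 16⁻¹ ≡ 20 (mod 29) since 16·20 = 320 ≡ 1, so λ ≡ 8.
  x = λ² - 16 - 3 = 64 - 19 ≡ 16; y = λ·(16 - 16) - 19 ≡ 10. → (16, 10)

(16, 10)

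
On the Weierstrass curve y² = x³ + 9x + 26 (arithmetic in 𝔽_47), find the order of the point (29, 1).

4

2P: tangent at (29, 1): λ = (3·29² + 9)/(2·1) ≡ 41/2. 2⁻¹ ≡ 24 (mod 47), so λ ≡ 41·24 ≡ 44.
  x = λ² - 29 - 29 = 1936 - 58 ≡ 45; y = λ·(29 - 45) - 1 ≡ 0. → (45, 0)
3P: (45, 0) + (29, 1). λ = (1 - 0)/(29 - 45) ≡ 1/31 mod 47. 31⁻¹ ≡ 44 (mod 47) since 31·44 = 1364 ≡ 1, so λ ≡ 44.
  x = λ² - 45 - 29 = 1936 - 74 ≡ 29; y = λ·(45 - 29) - 0 ≡ 46. → (29, 46)
4P: (29, 46) + (29, 1): same x and y₁ ≡ -y₂, so the sum is O.
4P = O, so the order is 4.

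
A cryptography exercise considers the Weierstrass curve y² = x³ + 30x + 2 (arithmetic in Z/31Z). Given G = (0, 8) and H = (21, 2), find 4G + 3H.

First 4G:
Repeated addition: build up to 4G.
2G: tangent at (0, 8): λ = (3·0² + 30)/(2·8) ≡ 30/16. 16⁻¹ ≡ 2 (mod 31), so λ ≡ 30·2 ≡ 29.
  x = λ² - 0 - 0 = 841 - 0 ≡ 4; y = λ·(0 - 4) - 8 ≡ 0. → (4, 0)
3G: (4, 0) + (0, 8). λ = (8 - 0)/(0 - 4) ≡ 8/27 mod 31. 27⁻¹ ≡ 23 (mod 31), so λ ≡ 29.
  x = λ² - 4 - 0 = 841 - 4 ≡ 0; y = λ·(4 - 0) - 0 ≡ 23. → (0, 23)
4G: (0, 23) + (0, 8): same x and y₁ ≡ -y₂, so the sum is O.
4G = O.
Next 3H:
Repeated addition: build up to 3H.
2H: tangent at (21, 2): λ = (3·21² + 30)/(2·2) ≡ 20/4. 4⁻¹ ≡ 8 (mod 31) since 4·8 = 32 ≡ 1, so λ ≡ 20·8 ≡ 5.
  x = λ² - 21 - 21 = 25 - 42 ≡ 14; y = λ·(21 - 14) - 2 ≡ 2. → (14, 2)
3H: (14, 2) + (21, 2). λ = (2 - 2)/(21 - 14) ≡ 0/7 mod 31. 7⁻¹ ≡ 9 (mod 31), so λ ≡ 0.
  x = λ² - 14 - 21 = 0 - 35 ≡ 27; y = λ·(14 - 27) - 2 ≡ 29. → (27, 29)
3H = (27, 29).
Finally 4G + 3H:
O + (27, 29) = (27, 29) (identity).

(27, 29)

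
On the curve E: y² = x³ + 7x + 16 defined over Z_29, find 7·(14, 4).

Write Q = (14, 4).
Repeated addition: build up to 7Q.
2Q: tangent at (14, 4): λ = (3·14² + 7)/(2·4) ≡ 15/8. 8⁻¹ ≡ 11 (mod 29) since 8·11 = 88 ≡ 1, so λ ≡ 15·11 ≡ 20.
  x = λ² - 14 - 14 = 400 - 28 ≡ 24; y = λ·(14 - 24) - 4 ≡ 28. → (24, 28)
3Q: (24, 28) + (14, 4). λ = (4 - 28)/(14 - 24) ≡ 5/19 mod 29. 19⁻¹ ≡ 26 (mod 29) since 19·26 = 494 ≡ 1, so λ ≡ 14.
  x = λ² - 24 - 14 = 196 - 38 ≡ 13; y = λ·(24 - 13) - 28 ≡ 10. → (13, 10)
4Q: (13, 10) + (14, 4). λ = (4 - 10)/(14 - 13) ≡ 23/1 mod 29. 1⁻¹ ≡ 1 (mod 29) since 1·1 = 1 ≡ 1, so λ ≡ 23.
  x = λ² - 13 - 14 = 529 - 27 ≡ 9; y = λ·(13 - 9) - 10 ≡ 24. → (9, 24)
5Q: (9, 24) + (14, 4). λ = (4 - 24)/(14 - 9) ≡ 9/5 mod 29. 5⁻¹ ≡ 6 (mod 29), so λ ≡ 25.
  x = λ² - 9 - 14 = 625 - 23 ≡ 22; y = λ·(9 - 22) - 24 ≡ 28. → (22, 28)
6Q: (22, 28) + (14, 4). λ = (4 - 28)/(14 - 22) ≡ 5/21 mod 29. 21⁻¹ ≡ 18 (mod 29) since 21·18 = 378 ≡ 1, so λ ≡ 3.
  x = λ² - 22 - 14 = 9 - 36 ≡ 2; y = λ·(22 - 2) - 28 ≡ 3. → (2, 3)
7Q: (2, 3) + (14, 4). λ = (4 - 3)/(14 - 2) ≡ 1/12 mod 29. 12⁻¹ ≡ 17 (mod 29), so λ ≡ 17.
  x = λ² - 2 - 14 = 289 - 16 ≡ 12; y = λ·(2 - 12) - 3 ≡ 1. → (12, 1)

(12, 1)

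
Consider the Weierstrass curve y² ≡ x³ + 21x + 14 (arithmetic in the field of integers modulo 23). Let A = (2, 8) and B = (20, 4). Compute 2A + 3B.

First 2A:
Repeated addition: build up to 2A.
2A: tangent at (2, 8): λ = (3·2² + 21)/(2·8) ≡ 10/16. 16⁻¹ ≡ 13 (mod 23), so λ ≡ 10·13 ≡ 15.
  x = λ² - 2 - 2 = 225 - 4 ≡ 14; y = λ·(2 - 14) - 8 ≡ 19. → (14, 19)
2A = (14, 19).
Next 3B:
Repeated addition: build up to 3B.
2B: tangent at (20, 4): λ = (3·20² + 21)/(2·4) ≡ 2/8. 8⁻¹ ≡ 3 (mod 23) since 8·3 = 24 ≡ 1, so λ ≡ 2·3 ≡ 6.
  x = λ² - 20 - 20 = 36 - 40 ≡ 19; y = λ·(20 - 19) - 4 ≡ 2. → (19, 2)
3B: (19, 2) + (20, 4). λ = (4 - 2)/(20 - 19) ≡ 2/1 mod 23. 1⁻¹ ≡ 1 (mod 23), so λ ≡ 2.
  x = λ² - 19 - 20 = 4 - 39 ≡ 11; y = λ·(19 - 11) - 2 ≡ 14. → (11, 14)
3B = (11, 14).
Finally 2A + 3B:
(14, 19) + (11, 14). λ = (14 - 19)/(11 - 14) ≡ 18/20 mod 23. 20⁻¹ ≡ 15 (mod 23) since 20·15 = 300 ≡ 1, so λ ≡ 17.
  x = λ² - 14 - 11 = 289 - 25 ≡ 11; y = λ·(14 - 11) - 19 ≡ 9. → (11, 9)

(11, 9)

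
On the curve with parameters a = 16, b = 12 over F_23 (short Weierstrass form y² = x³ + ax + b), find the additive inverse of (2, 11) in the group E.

(2, 12)

-(2, 11) = (2, -11 mod 23) = (2, 12).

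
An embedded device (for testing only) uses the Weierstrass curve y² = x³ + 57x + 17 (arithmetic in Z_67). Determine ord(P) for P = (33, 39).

2P: tangent at (33, 39): λ = (3·33² + 57)/(2·39) ≡ 41/11. 11⁻¹ ≡ 61 (mod 67) since 11·61 = 671 ≡ 1, so λ ≡ 41·61 ≡ 22.
  x = λ² - 33 - 33 = 484 - 66 ≡ 16; y = λ·(33 - 16) - 39 ≡ 0. → (16, 0)
3P: (16, 0) + (33, 39). λ = (39 - 0)/(33 - 16) ≡ 39/17 mod 67. 17⁻¹ ≡ 4 (mod 67) since 17·4 = 68 ≡ 1, so λ ≡ 22.
  x = λ² - 16 - 33 = 484 - 49 ≡ 33; y = λ·(16 - 33) - 0 ≡ 28. → (33, 28)
4P: (33, 28) + (33, 39): same x and y₁ ≡ -y₂, so the sum is the point at infinity.
4P = the point at infinity, so the order is 4.

4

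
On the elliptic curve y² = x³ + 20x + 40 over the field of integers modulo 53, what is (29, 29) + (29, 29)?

tangent at (29, 29): λ = (3·29² + 20)/(2·29) ≡ 52/5. 5⁻¹ ≡ 32 (mod 53) since 5·32 = 160 ≡ 1, so λ ≡ 52·32 ≡ 21.
  x = λ² - 29 - 29 = 441 - 58 ≡ 12; y = λ·(29 - 12) - 29 ≡ 10. → (12, 10)

(12, 10)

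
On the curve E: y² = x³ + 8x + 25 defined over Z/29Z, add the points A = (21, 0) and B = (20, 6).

(21, 0) + (20, 6). λ = (6 - 0)/(20 - 21) ≡ 6/28 mod 29. 28⁻¹ ≡ 28 (mod 29), so λ ≡ 23.
  x = λ² - 21 - 20 = 529 - 41 ≡ 24; y = λ·(21 - 24) - 0 ≡ 18. → (24, 18)

(24, 18)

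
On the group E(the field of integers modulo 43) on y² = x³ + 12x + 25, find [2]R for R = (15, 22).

tangent at (15, 22): λ = (3·15² + 12)/(2·22) ≡ 42/1. 1⁻¹ ≡ 1 (mod 43), so λ ≡ 42·1 ≡ 42.
  x = λ² - 15 - 15 = 1764 - 30 ≡ 14; y = λ·(15 - 14) - 22 ≡ 20. → (14, 20)

(14, 20)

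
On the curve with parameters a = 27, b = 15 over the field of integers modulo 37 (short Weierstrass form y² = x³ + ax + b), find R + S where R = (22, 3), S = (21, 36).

(10, 8)

(22, 3) + (21, 36). λ = (36 - 3)/(21 - 22) ≡ 33/36 mod 37. 36⁻¹ ≡ 36 (mod 37), so λ ≡ 4.
  x = λ² - 22 - 21 = 16 - 43 ≡ 10; y = λ·(22 - 10) - 3 ≡ 8. → (10, 8)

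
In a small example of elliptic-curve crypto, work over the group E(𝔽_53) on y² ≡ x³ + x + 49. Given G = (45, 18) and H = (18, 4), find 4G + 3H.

First 4G:
Double-and-add on 4 = (100)₂. Start with G = (45, 18) for the leading 1-bit.
double: tangent at (45, 18): λ = (3·45² + 1)/(2·18) ≡ 34/36. 36⁻¹ ≡ 28 (mod 53), so λ ≡ 34·28 ≡ 51.
  x = λ² - 45 - 45 = 2601 - 90 ≡ 20; y = λ·(45 - 20) - 18 ≡ 38. → (20, 38)
double: tangent at (20, 38): λ = (3·20² + 1)/(2·38) ≡ 35/23. 23⁻¹ ≡ 30 (mod 53), so λ ≡ 35·30 ≡ 43.
  x = λ² - 20 - 20 = 1849 - 40 ≡ 7; y = λ·(20 - 7) - 38 ≡ 44. → (7, 44)
4G = (7, 44).
Next 3H:
Repeated addition: build up to 3H.
2H: tangent at (18, 4): λ = (3·18² + 1)/(2·4) ≡ 19/8. 8⁻¹ ≡ 20 (mod 53), so λ ≡ 19·20 ≡ 9.
  x = λ² - 18 - 18 = 81 - 36 ≡ 45; y = λ·(18 - 45) - 4 ≡ 18. → (45, 18)
3H: (45, 18) + (18, 4). λ = (4 - 18)/(18 - 45) ≡ 39/26 mod 53. 26⁻¹ ≡ 51 (mod 53), so λ ≡ 28.
  x = λ² - 45 - 18 = 784 - 63 ≡ 32; y = λ·(45 - 32) - 18 ≡ 28. → (32, 28)
3H = (32, 28).
Finally 4G + 3H:
(7, 44) + (32, 28). λ = (28 - 44)/(32 - 7) ≡ 37/25 mod 53. 25⁻¹ ≡ 17 (mod 53), so λ ≡ 46.
  x = λ² - 7 - 32 = 2116 - 39 ≡ 10; y = λ·(7 - 10) - 44 ≡ 30. → (10, 30)

(10, 30)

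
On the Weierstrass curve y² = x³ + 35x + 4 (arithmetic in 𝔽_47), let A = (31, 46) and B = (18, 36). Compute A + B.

(31, 46) + (18, 36). λ = (36 - 46)/(18 - 31) ≡ 37/34 mod 47. 34⁻¹ ≡ 18 (mod 47), so λ ≡ 8.
  x = λ² - 31 - 18 = 64 - 49 ≡ 15; y = λ·(31 - 15) - 46 ≡ 35. → (15, 35)

(15, 35)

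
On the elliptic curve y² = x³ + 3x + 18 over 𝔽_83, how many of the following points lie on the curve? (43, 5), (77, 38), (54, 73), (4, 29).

(43, 5): 5² ≡ 25, rhs ≡ 57 → off.
(77, 38): 38² ≡ 33, rhs ≡ 33 → on.
(54, 73): 73² ≡ 17, rhs ≡ 27 → off.
(4, 29): 29² ≡ 11, rhs ≡ 11 → on.

2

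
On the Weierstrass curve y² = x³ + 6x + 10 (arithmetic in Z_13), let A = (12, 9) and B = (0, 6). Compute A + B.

(10, 11)

(12, 9) + (0, 6). λ = (6 - 9)/(0 - 12) ≡ 10/1 mod 13. 1⁻¹ ≡ 1 (mod 13), so λ ≡ 10.
  x = λ² - 12 - 0 = 100 - 12 ≡ 10; y = λ·(12 - 10) - 9 ≡ 11. → (10, 11)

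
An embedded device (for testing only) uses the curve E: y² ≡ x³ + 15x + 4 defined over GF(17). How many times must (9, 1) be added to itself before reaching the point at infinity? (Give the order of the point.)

2P: tangent at (9, 1): λ = (3·9² + 15)/(2·1) ≡ 3/2. 2⁻¹ ≡ 9 (mod 17), so λ ≡ 3·9 ≡ 10.
  x = λ² - 9 - 9 = 100 - 18 ≡ 14; y = λ·(9 - 14) - 1 ≡ 0. → (14, 0)
3P: (14, 0) + (9, 1). λ = (1 - 0)/(9 - 14) ≡ 1/12 mod 17. 12⁻¹ ≡ 10 (mod 17), so λ ≡ 10.
  x = λ² - 14 - 9 = 100 - 23 ≡ 9; y = λ·(14 - 9) - 0 ≡ 16. → (9, 16)
4P: (9, 16) + (9, 1): same x and y₁ ≡ -y₂, so the sum is the point at infinity.
4P = the point at infinity, so the order is 4.

4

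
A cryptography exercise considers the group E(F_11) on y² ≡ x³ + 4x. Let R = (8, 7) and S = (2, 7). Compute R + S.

(8, 7) + (2, 7). λ = (7 - 7)/(2 - 8) ≡ 0/5 mod 11. 5⁻¹ ≡ 9 (mod 11), so λ ≡ 0.
  x = λ² - 8 - 2 = 0 - 10 ≡ 1; y = λ·(8 - 1) - 7 ≡ 4. → (1, 4)

(1, 4)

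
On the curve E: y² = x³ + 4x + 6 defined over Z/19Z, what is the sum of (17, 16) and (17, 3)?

O

The two points share x = 17 and their y-coordinates satisfy 16 + 3 ≡ 0 (mod 19), so they are inverses. Their sum is O.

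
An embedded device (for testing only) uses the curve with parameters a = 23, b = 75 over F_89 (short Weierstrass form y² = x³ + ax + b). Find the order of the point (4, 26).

12

2P: tangent at (4, 26): λ = (3·4² + 23)/(2·26) ≡ 71/52. 52⁻¹ ≡ 12 (mod 89), so λ ≡ 71·12 ≡ 51.
  x = λ² - 4 - 4 = 2601 - 8 ≡ 12; y = λ·(4 - 12) - 26 ≡ 11. → (12, 11)
3P: (12, 11) + (4, 26). λ = (26 - 11)/(4 - 12) ≡ 15/81 mod 89. 81⁻¹ ≡ 11 (mod 89) since 81·11 = 891 ≡ 1, so λ ≡ 76.
  x = λ² - 12 - 4 = 5776 - 16 ≡ 64; y = λ·(12 - 64) - 11 ≡ 42. → (64, 42)
4P: (64, 42) + (4, 26). λ = (26 - 42)/(4 - 64) ≡ 73/29 mod 89. 29⁻¹ ≡ 43 (mod 89), so λ ≡ 24.
  x = λ² - 64 - 4 = 576 - 68 ≡ 63; y = λ·(64 - 63) - 42 ≡ 71. → (63, 71)
5P: (63, 71) + (4, 26). λ = (26 - 71)/(4 - 63) ≡ 44/30 mod 89. 30⁻¹ ≡ 3 (mod 89), so λ ≡ 43.
  x = λ² - 63 - 4 = 1849 - 67 ≡ 2; y = λ·(63 - 2) - 71 ≡ 60. → (2, 60)
6P: (2, 60) + (4, 26). λ = (26 - 60)/(4 - 2) ≡ 55/2 mod 89. 2⁻¹ ≡ 45 (mod 89) since 2·45 = 90 ≡ 1, so λ ≡ 72.
  x = λ² - 2 - 4 = 5184 - 6 ≡ 16; y = λ·(2 - 16) - 60 ≡ 0. → (16, 0)
7P: (16, 0) + (4, 26). λ = (26 - 0)/(4 - 16) ≡ 26/77 mod 89. 77⁻¹ ≡ 37 (mod 89), so λ ≡ 72.
  x = λ² - 16 - 4 = 5184 - 20 ≡ 2; y = λ·(16 - 2) - 0 ≡ 29. → (2, 29)
8P: (2, 29) + (4, 26). λ = (26 - 29)/(4 - 2) ≡ 86/2 mod 89. 2⁻¹ ≡ 45 (mod 89) since 2·45 = 90 ≡ 1, so λ ≡ 43.
  x = λ² - 2 - 4 = 1849 - 6 ≡ 63; y = λ·(2 - 63) - 29 ≡ 18. → (63, 18)
9P: (63, 18) + (4, 26). λ = (26 - 18)/(4 - 63) ≡ 8/30 mod 89. 30⁻¹ ≡ 3 (mod 89), so λ ≡ 24.
  x = λ² - 63 - 4 = 576 - 67 ≡ 64; y = λ·(63 - 64) - 18 ≡ 47. → (64, 47)
10P: (64, 47) + (4, 26). λ = (26 - 47)/(4 - 64) ≡ 68/29 mod 89. 29⁻¹ ≡ 43 (mod 89), so λ ≡ 76.
  x = λ² - 64 - 4 = 5776 - 68 ≡ 12; y = λ·(64 - 12) - 47 ≡ 78. → (12, 78)
11P: (12, 78) + (4, 26). λ = (26 - 78)/(4 - 12) ≡ 37/81 mod 89. 81⁻¹ ≡ 11 (mod 89) since 81·11 = 891 ≡ 1, so λ ≡ 51.
  x = λ² - 12 - 4 = 2601 - 16 ≡ 4; y = λ·(12 - 4) - 78 ≡ 63. → (4, 63)
12P: (4, 63) + (4, 26): same x and y₁ ≡ -y₂, so the sum is the point at infinity.
12P = the point at infinity, so the order is 12.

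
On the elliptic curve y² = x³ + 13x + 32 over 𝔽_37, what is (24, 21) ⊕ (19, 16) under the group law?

(24, 21) + (19, 16). λ = (16 - 21)/(19 - 24) ≡ 32/32 mod 37. 32⁻¹ ≡ 22 (mod 37) since 32·22 = 704 ≡ 1, so λ ≡ 1.
  x = λ² - 24 - 19 = 1 - 43 ≡ 32; y = λ·(24 - 32) - 21 ≡ 8. → (32, 8)

(32, 8)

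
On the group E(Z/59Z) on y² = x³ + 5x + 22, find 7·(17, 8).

Write P = (17, 8).
Repeated addition: build up to 7P.
2P: tangent at (17, 8): λ = (3·17² + 5)/(2·8) ≡ 46/16. 16⁻¹ ≡ 48 (mod 59), so λ ≡ 46·48 ≡ 25.
  x = λ² - 17 - 17 = 625 - 34 ≡ 1; y = λ·(17 - 1) - 8 ≡ 38. → (1, 38)
3P: (1, 38) + (17, 8). λ = (8 - 38)/(17 - 1) ≡ 29/16 mod 59. 16⁻¹ ≡ 48 (mod 59), so λ ≡ 35.
  x = λ² - 1 - 17 = 1225 - 18 ≡ 27; y = λ·(1 - 27) - 38 ≡ 55. → (27, 55)
4P: (27, 55) + (17, 8). λ = (8 - 55)/(17 - 27) ≡ 12/49 mod 59. 49⁻¹ ≡ 53 (mod 59) since 49·53 = 2597 ≡ 1, so λ ≡ 46.
  x = λ² - 27 - 17 = 2116 - 44 ≡ 7; y = λ·(27 - 7) - 55 ≡ 39. → (7, 39)
5P: (7, 39) + (17, 8). λ = (8 - 39)/(17 - 7) ≡ 28/10 mod 59. 10⁻¹ ≡ 6 (mod 59), so λ ≡ 50.
  x = λ² - 7 - 17 = 2500 - 24 ≡ 57; y = λ·(7 - 57) - 39 ≡ 57. → (57, 57)
6P: (57, 57) + (17, 8). λ = (8 - 57)/(17 - 57) ≡ 10/19 mod 59. 19⁻¹ ≡ 28 (mod 59) since 19·28 = 532 ≡ 1, so λ ≡ 44.
  x = λ² - 57 - 17 = 1936 - 74 ≡ 33; y = λ·(57 - 33) - 57 ≡ 55. → (33, 55)
7P: (33, 55) + (17, 8). λ = (8 - 55)/(17 - 33) ≡ 12/43 mod 59. 43⁻¹ ≡ 11 (mod 59) since 43·11 = 473 ≡ 1, so λ ≡ 14.
  x = λ² - 33 - 17 = 196 - 50 ≡ 28; y = λ·(33 - 28) - 55 ≡ 15. → (28, 15)

(28, 15)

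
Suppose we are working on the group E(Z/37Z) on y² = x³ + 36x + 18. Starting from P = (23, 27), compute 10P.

(14, 26)

Repeated addition: build up to 10P.
2P: tangent at (23, 27): λ = (3·23² + 36)/(2·27) ≡ 32/17. 17⁻¹ ≡ 24 (mod 37), so λ ≡ 32·24 ≡ 28.
  x = λ² - 23 - 23 = 784 - 46 ≡ 35; y = λ·(23 - 35) - 27 ≡ 7. → (35, 7)
3P: (35, 7) + (23, 27). λ = (27 - 7)/(23 - 35) ≡ 20/25 mod 37. 25⁻¹ ≡ 3 (mod 37), so λ ≡ 23.
  x = λ² - 35 - 23 = 529 - 58 ≡ 27; y = λ·(35 - 27) - 7 ≡ 29. → (27, 29)
4P: (27, 29) + (23, 27). λ = (27 - 29)/(23 - 27) ≡ 35/33 mod 37. 33⁻¹ ≡ 9 (mod 37) since 33·9 = 297 ≡ 1, so λ ≡ 19.
  x = λ² - 27 - 23 = 361 - 50 ≡ 15; y = λ·(27 - 15) - 29 ≡ 14. → (15, 14)
5P: (15, 14) + (23, 27). λ = (27 - 14)/(23 - 15) ≡ 13/8 mod 37. 8⁻¹ ≡ 14 (mod 37) since 8·14 = 112 ≡ 1, so λ ≡ 34.
  x = λ² - 15 - 23 = 1156 - 38 ≡ 8; y = λ·(15 - 8) - 14 ≡ 2. → (8, 2)
6P: (8, 2) + (23, 27). λ = (27 - 2)/(23 - 8) ≡ 25/15 mod 37. 15⁻¹ ≡ 5 (mod 37), so λ ≡ 14.
  x = λ² - 8 - 23 = 196 - 31 ≡ 17; y = λ·(8 - 17) - 2 ≡ 20. → (17, 20)
7P: (17, 20) + (23, 27). λ = (27 - 20)/(23 - 17) ≡ 7/6 mod 37. 6⁻¹ ≡ 31 (mod 37) since 6·31 = 186 ≡ 1, so λ ≡ 32.
  x = λ² - 17 - 23 = 1024 - 40 ≡ 22; y = λ·(17 - 22) - 20 ≡ 5. → (22, 5)
8P: (22, 5) + (23, 27). λ = (27 - 5)/(23 - 22) ≡ 22/1 mod 37. 1⁻¹ ≡ 1 (mod 37) since 1·1 = 1 ≡ 1, so λ ≡ 22.
  x = λ² - 22 - 23 = 484 - 45 ≡ 32; y = λ·(22 - 32) - 5 ≡ 34. → (32, 34)
9P: (32, 34) + (23, 27). λ = (27 - 34)/(23 - 32) ≡ 30/28 mod 37. 28⁻¹ ≡ 4 (mod 37) since 28·4 = 112 ≡ 1, so λ ≡ 9.
  x = λ² - 32 - 23 = 81 - 55 ≡ 26; y = λ·(32 - 26) - 34 ≡ 20. → (26, 20)
10P: (26, 20) + (23, 27). λ = (27 - 20)/(23 - 26) ≡ 7/34 mod 37. 34⁻¹ ≡ 12 (mod 37), so λ ≡ 10.
  x = λ² - 26 - 23 = 100 - 49 ≡ 14; y = λ·(26 - 14) - 20 ≡ 26. → (14, 26)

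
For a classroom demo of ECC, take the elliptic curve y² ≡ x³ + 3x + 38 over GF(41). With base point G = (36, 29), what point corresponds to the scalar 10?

Double-and-add on 10 = (1010)₂. Start with G = (36, 29) for the leading 1-bit.
double: tangent at (36, 29): λ = (3·36² + 3)/(2·29) ≡ 37/17. 17⁻¹ ≡ 29 (mod 41) since 17·29 = 493 ≡ 1, so λ ≡ 37·29 ≡ 7.
  x = λ² - 36 - 36 = 49 - 72 ≡ 18; y = λ·(36 - 18) - 29 ≡ 15. → (18, 15)
double: tangent at (18, 15): λ = (3·18² + 3)/(2·15) ≡ 32/30. 30⁻¹ ≡ 26 (mod 41), so λ ≡ 32·26 ≡ 12.
  x = λ² - 18 - 18 = 144 - 36 ≡ 26; y = λ·(18 - 26) - 15 ≡ 12. → (26, 12)
add G: (26, 12) + (36, 29). λ = (29 - 12)/(36 - 26) ≡ 17/10 mod 41. 10⁻¹ ≡ 37 (mod 41), so λ ≡ 14.
  x = λ² - 26 - 36 = 196 - 62 ≡ 11; y = λ·(26 - 11) - 12 ≡ 34. → (11, 34)
double: tangent at (11, 34): λ = (3·11² + 3)/(2·34) ≡ 38/27. 27⁻¹ ≡ 38 (mod 41), so λ ≡ 38·38 ≡ 9.
  x = λ² - 11 - 11 = 81 - 22 ≡ 18; y = λ·(11 - 18) - 34 ≡ 26. → (18, 26)

(18, 26)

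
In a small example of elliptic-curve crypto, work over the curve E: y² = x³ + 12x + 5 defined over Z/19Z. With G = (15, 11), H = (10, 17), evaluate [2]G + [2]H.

(11, 9)

First 2G:
Repeated addition: build up to 2G.
2G: tangent at (15, 11): λ = (3·15² + 12)/(2·11) ≡ 3/3. 3⁻¹ ≡ 13 (mod 19) since 3·13 = 39 ≡ 1, so λ ≡ 3·13 ≡ 1.
  x = λ² - 15 - 15 = 1 - 30 ≡ 9; y = λ·(15 - 9) - 11 ≡ 14. → (9, 14)
2G = (9, 14).
Next 2H:
Repeated addition: build up to 2H.
2H: tangent at (10, 17): λ = (3·10² + 12)/(2·17) ≡ 8/15. 15⁻¹ ≡ 14 (mod 19) since 15·14 = 210 ≡ 1, so λ ≡ 8·14 ≡ 17.
  x = λ² - 10 - 10 = 289 - 20 ≡ 3; y = λ·(10 - 3) - 17 ≡ 7. → (3, 7)
2H = (3, 7).
Finally 2G + 2H:
(9, 14) + (3, 7). λ = (7 - 14)/(3 - 9) ≡ 12/13 mod 19. 13⁻¹ ≡ 3 (mod 19) since 13·3 = 39 ≡ 1, so λ ≡ 17.
  x = λ² - 9 - 3 = 289 - 12 ≡ 11; y = λ·(9 - 11) - 14 ≡ 9. → (11, 9)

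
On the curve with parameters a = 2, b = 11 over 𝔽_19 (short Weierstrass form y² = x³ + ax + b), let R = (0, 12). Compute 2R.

tangent at (0, 12): λ = (3·0² + 2)/(2·12) ≡ 2/5. 5⁻¹ ≡ 4 (mod 19), so λ ≡ 2·4 ≡ 8.
  x = λ² - 0 - 0 = 64 - 0 ≡ 7; y = λ·(0 - 7) - 12 ≡ 8. → (7, 8)

(7, 8)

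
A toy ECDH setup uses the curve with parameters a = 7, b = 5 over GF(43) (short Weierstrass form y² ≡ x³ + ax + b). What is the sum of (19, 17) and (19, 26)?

The two points share x = 19 and their y-coordinates satisfy 17 + 26 ≡ 0 (mod 43), so they are inverses. Their sum is the point at infinity.

O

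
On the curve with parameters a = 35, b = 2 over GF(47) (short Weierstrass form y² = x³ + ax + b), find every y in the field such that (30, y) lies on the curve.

x³ + 35x + 2 = 28052 ≡ 40 (mod 47).
40 is a non-residue mod 47; no y exists.

none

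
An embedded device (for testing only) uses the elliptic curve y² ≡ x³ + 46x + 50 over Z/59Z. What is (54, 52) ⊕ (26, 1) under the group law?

(54, 52) + (26, 1). λ = (1 - 52)/(26 - 54) ≡ 8/31 mod 59. 31⁻¹ ≡ 40 (mod 59) since 31·40 = 1240 ≡ 1, so λ ≡ 25.
  x = λ² - 54 - 26 = 625 - 80 ≡ 14; y = λ·(54 - 14) - 52 ≡ 4. → (14, 4)

(14, 4)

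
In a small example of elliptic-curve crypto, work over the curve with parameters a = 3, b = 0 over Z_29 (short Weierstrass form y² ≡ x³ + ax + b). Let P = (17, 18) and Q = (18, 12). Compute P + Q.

(17, 18) + (18, 12). λ = (12 - 18)/(18 - 17) ≡ 23/1 mod 29. 1⁻¹ ≡ 1 (mod 29), so λ ≡ 23.
  x = λ² - 17 - 18 = 529 - 35 ≡ 1; y = λ·(17 - 1) - 18 ≡ 2. → (1, 2)

(1, 2)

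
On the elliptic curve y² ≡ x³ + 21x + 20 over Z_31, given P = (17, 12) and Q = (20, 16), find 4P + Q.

First 4P:
Repeated addition: build up to 4P.
2P: tangent at (17, 12): λ = (3·17² + 21)/(2·12) ≡ 20/24. 24⁻¹ ≡ 22 (mod 31), so λ ≡ 20·22 ≡ 6.
  x = λ² - 17 - 17 = 36 - 34 ≡ 2; y = λ·(17 - 2) - 12 ≡ 16. → (2, 16)
3P: (2, 16) + (17, 12). λ = (12 - 16)/(17 - 2) ≡ 27/15 mod 31. 15⁻¹ ≡ 29 (mod 31) since 15·29 = 435 ≡ 1, so λ ≡ 8.
  x = λ² - 2 - 17 = 64 - 19 ≡ 14; y = λ·(2 - 14) - 16 ≡ 12. → (14, 12)
4P: (14, 12) + (17, 12). λ = (12 - 12)/(17 - 14) ≡ 0/3 mod 31. 3⁻¹ ≡ 21 (mod 31), so λ ≡ 0.
  x = λ² - 14 - 17 = 0 - 31 ≡ 0; y = λ·(14 - 0) - 12 ≡ 19. → (0, 19)
4P = (0, 19).
Finally 4P + Q:
(0, 19) + (20, 16). λ = (16 - 19)/(20 - 0) ≡ 28/20 mod 31. 20⁻¹ ≡ 14 (mod 31), so λ ≡ 20.
  x = λ² - 0 - 20 = 400 - 20 ≡ 8; y = λ·(0 - 8) - 19 ≡ 7. → (8, 7)

(8, 7)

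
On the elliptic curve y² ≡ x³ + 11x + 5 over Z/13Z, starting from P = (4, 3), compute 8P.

Repeated addition: build up to 8P.
2P: tangent at (4, 3): λ = (3·4² + 11)/(2·3) ≡ 7/6. 6⁻¹ ≡ 11 (mod 13), so λ ≡ 7·11 ≡ 12.
  x = λ² - 4 - 4 = 144 - 8 ≡ 6; y = λ·(4 - 6) - 3 ≡ 12. → (6, 12)
3P: (6, 12) + (4, 3). λ = (3 - 12)/(4 - 6) ≡ 4/11 mod 13. 11⁻¹ ≡ 6 (mod 13) since 11·6 = 66 ≡ 1, so λ ≡ 11.
  x = λ² - 6 - 4 = 121 - 10 ≡ 7; y = λ·(6 - 7) - 12 ≡ 3. → (7, 3)
4P: (7, 3) + (4, 3). λ = (3 - 3)/(4 - 7) ≡ 0/10 mod 13. 10⁻¹ ≡ 4 (mod 13), so λ ≡ 0.
  x = λ² - 7 - 4 = 0 - 11 ≡ 2; y = λ·(7 - 2) - 3 ≡ 10. → (2, 10)
5P: (2, 10) + (4, 3). λ = (3 - 10)/(4 - 2) ≡ 6/2 mod 13. 2⁻¹ ≡ 7 (mod 13) since 2·7 = 14 ≡ 1, so λ ≡ 3.
  x = λ² - 2 - 4 = 9 - 6 ≡ 3; y = λ·(2 - 3) - 10 ≡ 0. → (3, 0)
6P: (3, 0) + (4, 3). λ = (3 - 0)/(4 - 3) ≡ 3/1 mod 13. 1⁻¹ ≡ 1 (mod 13) since 1·1 = 1 ≡ 1, so λ ≡ 3.
  x = λ² - 3 - 4 = 9 - 7 ≡ 2; y = λ·(3 - 2) - 0 ≡ 3. → (2, 3)
7P: (2, 3) + (4, 3). λ = (3 - 3)/(4 - 2) ≡ 0/2 mod 13. 2⁻¹ ≡ 7 (mod 13), so λ ≡ 0.
  x = λ² - 2 - 4 = 0 - 6 ≡ 7; y = λ·(2 - 7) - 3 ≡ 10. → (7, 10)
8P: (7, 10) + (4, 3). λ = (3 - 10)/(4 - 7) ≡ 6/10 mod 13. 10⁻¹ ≡ 4 (mod 13), so λ ≡ 11.
  x = λ² - 7 - 4 = 121 - 11 ≡ 6; y = λ·(7 - 6) - 10 ≡ 1. → (6, 1)

(6, 1)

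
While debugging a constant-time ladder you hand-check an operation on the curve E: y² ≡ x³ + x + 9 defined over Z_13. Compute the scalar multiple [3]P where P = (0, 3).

(6, 7)

Repeated addition: build up to 3P.
2P: tangent at (0, 3): λ = (3·0² + 1)/(2·3) ≡ 1/6. 6⁻¹ ≡ 11 (mod 13) since 6·11 = 66 ≡ 1, so λ ≡ 1·11 ≡ 11.
  x = λ² - 0 - 0 = 121 - 0 ≡ 4; y = λ·(0 - 4) - 3 ≡ 5. → (4, 5)
3P: (4, 5) + (0, 3). λ = (3 - 5)/(0 - 4) ≡ 11/9 mod 13. 9⁻¹ ≡ 3 (mod 13), so λ ≡ 7.
  x = λ² - 4 - 0 = 49 - 4 ≡ 6; y = λ·(4 - 6) - 5 ≡ 7. → (6, 7)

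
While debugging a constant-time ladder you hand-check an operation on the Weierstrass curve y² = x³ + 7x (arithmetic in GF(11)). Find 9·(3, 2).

O

Write Q = (3, 2).
Double-and-add on 9 = (1001)₂. Start with Q = (3, 2) for the leading 1-bit.
double: tangent at (3, 2): λ = (3·3² + 7)/(2·2) ≡ 1/4. 4⁻¹ ≡ 3 (mod 11), so λ ≡ 1·3 ≡ 3.
  x = λ² - 3 - 3 = 9 - 6 ≡ 3; y = λ·(3 - 3) - 2 ≡ 9. → (3, 9)
double: tangent at (3, 9): λ = (3·3² + 7)/(2·9) ≡ 1/7. 7⁻¹ ≡ 8 (mod 11), so λ ≡ 1·8 ≡ 8.
  x = λ² - 3 - 3 = 64 - 6 ≡ 3; y = λ·(3 - 3) - 9 ≡ 2. → (3, 2)
double: tangent at (3, 2): λ = (3·3² + 7)/(2·2) ≡ 1/4. 4⁻¹ ≡ 3 (mod 11), so λ ≡ 1·3 ≡ 3.
  x = λ² - 3 - 3 = 9 - 6 ≡ 3; y = λ·(3 - 3) - 2 ≡ 9. → (3, 9)
add Q: (3, 9) + (3, 2): same x and y₁ ≡ -y₂, so the sum is ∞.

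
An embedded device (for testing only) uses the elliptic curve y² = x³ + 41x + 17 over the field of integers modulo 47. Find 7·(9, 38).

(45, 16)

Write P = (9, 38).
Repeated addition: build up to 7P.
2P: tangent at (9, 38): λ = (3·9² + 41)/(2·38) ≡ 2/29. 29⁻¹ ≡ 13 (mod 47) since 29·13 = 377 ≡ 1, so λ ≡ 2·13 ≡ 26.
  x = λ² - 9 - 9 = 676 - 18 ≡ 0; y = λ·(9 - 0) - 38 ≡ 8. → (0, 8)
3P: (0, 8) + (9, 38). λ = (38 - 8)/(9 - 0) ≡ 30/9 mod 47. 9⁻¹ ≡ 21 (mod 47), so λ ≡ 19.
  x = λ² - 0 - 9 = 361 - 9 ≡ 23; y = λ·(0 - 23) - 8 ≡ 25. → (23, 25)
4P: (23, 25) + (9, 38). λ = (38 - 25)/(9 - 23) ≡ 13/33 mod 47. 33⁻¹ ≡ 10 (mod 47), so λ ≡ 36.
  x = λ² - 23 - 9 = 1296 - 32 ≡ 42; y = λ·(23 - 42) - 25 ≡ 43. → (42, 43)
5P: (42, 43) + (9, 38). λ = (38 - 43)/(9 - 42) ≡ 42/14 mod 47. 14⁻¹ ≡ 37 (mod 47), so λ ≡ 3.
  x = λ² - 42 - 9 = 9 - 51 ≡ 5; y = λ·(42 - 5) - 43 ≡ 21. → (5, 21)
6P: (5, 21) + (9, 38). λ = (38 - 21)/(9 - 5) ≡ 17/4 mod 47. 4⁻¹ ≡ 12 (mod 47) since 4·12 = 48 ≡ 1, so λ ≡ 16.
  x = λ² - 5 - 9 = 256 - 14 ≡ 7; y = λ·(5 - 7) - 21 ≡ 41. → (7, 41)
7P: (7, 41) + (9, 38). λ = (38 - 41)/(9 - 7) ≡ 44/2 mod 47. 2⁻¹ ≡ 24 (mod 47), so λ ≡ 22.
  x = λ² - 7 - 9 = 484 - 16 ≡ 45; y = λ·(7 - 45) - 41 ≡ 16. → (45, 16)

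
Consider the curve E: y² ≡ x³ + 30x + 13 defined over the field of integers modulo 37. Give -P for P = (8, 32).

(8, 5)

-(8, 32) = (8, -32 mod 37) = (8, 5).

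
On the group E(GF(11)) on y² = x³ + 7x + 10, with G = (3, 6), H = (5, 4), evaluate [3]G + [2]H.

O

First 3G:
Repeated addition: build up to 3G.
2G: tangent at (3, 6): λ = (3·3² + 7)/(2·6) ≡ 1/1. 1⁻¹ ≡ 1 (mod 11) since 1·1 = 1 ≡ 1, so λ ≡ 1·1 ≡ 1.
  x = λ² - 3 - 3 = 1 - 6 ≡ 6; y = λ·(3 - 6) - 6 ≡ 2. → (6, 2)
3G: (6, 2) + (3, 6). λ = (6 - 2)/(3 - 6) ≡ 4/8 mod 11. 8⁻¹ ≡ 7 (mod 11) since 8·7 = 56 ≡ 1, so λ ≡ 6.
  x = λ² - 6 - 3 = 36 - 9 ≡ 5; y = λ·(6 - 5) - 2 ≡ 4. → (5, 4)
3G = (5, 4).
Next 2H:
Repeated addition: build up to 2H.
2H: tangent at (5, 4): λ = (3·5² + 7)/(2·4) ≡ 5/8. 8⁻¹ ≡ 7 (mod 11), so λ ≡ 5·7 ≡ 2.
  x = λ² - 5 - 5 = 4 - 10 ≡ 5; y = λ·(5 - 5) - 4 ≡ 7. → (5, 7)
2H = (5, 7).
Finally 3G + 2H:
(5, 4) + (5, 7): same x and y₁ ≡ -y₂, so the sum is 𝒪.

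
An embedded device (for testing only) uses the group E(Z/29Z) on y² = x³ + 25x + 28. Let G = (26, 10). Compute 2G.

(0, 17)

tangent at (26, 10): λ = (3·26² + 25)/(2·10) ≡ 23/20. 20⁻¹ ≡ 16 (mod 29) since 20·16 = 320 ≡ 1, so λ ≡ 23·16 ≡ 20.
  x = λ² - 26 - 26 = 400 - 52 ≡ 0; y = λ·(26 - 0) - 10 ≡ 17. → (0, 17)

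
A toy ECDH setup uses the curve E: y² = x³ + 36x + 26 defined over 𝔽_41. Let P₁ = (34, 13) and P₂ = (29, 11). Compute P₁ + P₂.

(34, 13) + (29, 11). λ = (11 - 13)/(29 - 34) ≡ 39/36 mod 41. 36⁻¹ ≡ 8 (mod 41), so λ ≡ 25.
  x = λ² - 34 - 29 = 625 - 63 ≡ 29; y = λ·(34 - 29) - 13 ≡ 30. → (29, 30)

(29, 30)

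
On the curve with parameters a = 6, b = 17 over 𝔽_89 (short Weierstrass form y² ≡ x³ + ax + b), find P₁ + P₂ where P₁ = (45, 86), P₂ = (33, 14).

(47, 80)

(45, 86) + (33, 14). λ = (14 - 86)/(33 - 45) ≡ 17/77 mod 89. 77⁻¹ ≡ 37 (mod 89) since 77·37 = 2849 ≡ 1, so λ ≡ 6.
  x = λ² - 45 - 33 = 36 - 78 ≡ 47; y = λ·(45 - 47) - 86 ≡ 80. → (47, 80)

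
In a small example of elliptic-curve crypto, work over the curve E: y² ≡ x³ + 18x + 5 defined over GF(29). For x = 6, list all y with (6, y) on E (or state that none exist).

x³ + 18x + 5 = 329 ≡ 10 (mod 29).
10 is a non-residue mod 29; no y exists.

none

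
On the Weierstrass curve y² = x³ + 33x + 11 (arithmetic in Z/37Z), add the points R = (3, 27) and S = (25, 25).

(3, 27) + (25, 25). λ = (25 - 27)/(25 - 3) ≡ 35/22 mod 37. 22⁻¹ ≡ 32 (mod 37) since 22·32 = 704 ≡ 1, so λ ≡ 10.
  x = λ² - 3 - 25 = 100 - 28 ≡ 35; y = λ·(3 - 35) - 27 ≡ 23. → (35, 23)

(35, 23)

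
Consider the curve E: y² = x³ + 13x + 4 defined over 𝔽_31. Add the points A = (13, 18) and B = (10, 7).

(18, 5)

(13, 18) + (10, 7). λ = (7 - 18)/(10 - 13) ≡ 20/28 mod 31. 28⁻¹ ≡ 10 (mod 31) since 28·10 = 280 ≡ 1, so λ ≡ 14.
  x = λ² - 13 - 10 = 196 - 23 ≡ 18; y = λ·(13 - 18) - 18 ≡ 5. → (18, 5)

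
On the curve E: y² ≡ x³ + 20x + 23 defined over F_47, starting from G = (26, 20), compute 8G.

Double-and-add on 8 = (1000)₂. Start with G = (26, 20) for the leading 1-bit.
double: tangent at (26, 20): λ = (3·26² + 20)/(2·20) ≡ 27/40. 40⁻¹ ≡ 20 (mod 47), so λ ≡ 27·20 ≡ 23.
  x = λ² - 26 - 26 = 529 - 52 ≡ 7; y = λ·(26 - 7) - 20 ≡ 41. → (7, 41)
double: tangent at (7, 41): λ = (3·7² + 20)/(2·41) ≡ 26/35. 35⁻¹ ≡ 43 (mod 47), so λ ≡ 26·43 ≡ 37.
  x = λ² - 7 - 7 = 1369 - 14 ≡ 39; y = λ·(7 - 39) - 41 ≡ 44. → (39, 44)
double: tangent at (39, 44): λ = (3·39² + 20)/(2·44) ≡ 24/41. 41⁻¹ ≡ 39 (mod 47), so λ ≡ 24·39 ≡ 43.
  x = λ² - 39 - 39 = 1849 - 78 ≡ 32; y = λ·(39 - 32) - 44 ≡ 22. → (32, 22)

(32, 22)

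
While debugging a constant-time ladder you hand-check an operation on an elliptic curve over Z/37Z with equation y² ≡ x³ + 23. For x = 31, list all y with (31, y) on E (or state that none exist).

none

x³ + 0x + 23 = 29814 ≡ 29 (mod 37).
29 is a non-residue mod 37; no y exists.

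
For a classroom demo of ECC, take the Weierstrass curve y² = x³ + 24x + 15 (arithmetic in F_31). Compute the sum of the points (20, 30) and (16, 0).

(20, 30) + (16, 0). λ = (0 - 30)/(16 - 20) ≡ 1/27 mod 31. 27⁻¹ ≡ 23 (mod 31) since 27·23 = 621 ≡ 1, so λ ≡ 23.
  x = λ² - 20 - 16 = 529 - 36 ≡ 28; y = λ·(20 - 28) - 30 ≡ 3. → (28, 3)

(28, 3)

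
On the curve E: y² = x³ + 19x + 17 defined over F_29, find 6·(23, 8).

Write Q = (23, 8).
Repeated addition: build up to 6Q.
2Q: tangent at (23, 8): λ = (3·23² + 19)/(2·8) ≡ 11/16. 16⁻¹ ≡ 20 (mod 29), so λ ≡ 11·20 ≡ 17.
  x = λ² - 23 - 23 = 289 - 46 ≡ 11; y = λ·(23 - 11) - 8 ≡ 22. → (11, 22)
3Q: (11, 22) + (23, 8). λ = (8 - 22)/(23 - 11) ≡ 15/12 mod 29. 12⁻¹ ≡ 17 (mod 29) since 12·17 = 204 ≡ 1, so λ ≡ 23.
  x = λ² - 11 - 23 = 529 - 34 ≡ 2; y = λ·(11 - 2) - 22 ≡ 11. → (2, 11)
4Q: (2, 11) + (23, 8). λ = (8 - 11)/(23 - 2) ≡ 26/21 mod 29. 21⁻¹ ≡ 18 (mod 29), so λ ≡ 4.
  x = λ² - 2 - 23 = 16 - 25 ≡ 20; y = λ·(2 - 20) - 11 ≡ 4. → (20, 4)
5Q: (20, 4) + (23, 8). λ = (8 - 4)/(23 - 20) ≡ 4/3 mod 29. 3⁻¹ ≡ 10 (mod 29) since 3·10 = 30 ≡ 1, so λ ≡ 11.
  x = λ² - 20 - 23 = 121 - 43 ≡ 20; y = λ·(20 - 20) - 4 ≡ 25. → (20, 25)
6Q: (20, 25) + (23, 8). λ = (8 - 25)/(23 - 20) ≡ 12/3 mod 29. 3⁻¹ ≡ 10 (mod 29) since 3·10 = 30 ≡ 1, so λ ≡ 4.
  x = λ² - 20 - 23 = 16 - 43 ≡ 2; y = λ·(20 - 2) - 25 ≡ 18. → (2, 18)

(2, 18)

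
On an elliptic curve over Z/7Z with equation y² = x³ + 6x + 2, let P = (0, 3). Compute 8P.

(0, 4)

Repeated addition: build up to 8P.
2P: tangent at (0, 3): λ = (3·0² + 6)/(2·3) ≡ 6/6. 6⁻¹ ≡ 6 (mod 7), so λ ≡ 6·6 ≡ 1.
  x = λ² - 0 - 0 = 1 - 0 ≡ 1; y = λ·(0 - 1) - 3 ≡ 3. → (1, 3)
3P: (1, 3) + (0, 3). λ = (3 - 3)/(0 - 1) ≡ 0/6 mod 7. 6⁻¹ ≡ 6 (mod 7), so λ ≡ 0.
  x = λ² - 1 - 0 = 0 - 1 ≡ 6; y = λ·(1 - 6) - 3 ≡ 4. → (6, 4)
4P: (6, 4) + (0, 3). λ = (3 - 4)/(0 - 6) ≡ 6/1 mod 7. 1⁻¹ ≡ 1 (mod 7) since 1·1 = 1 ≡ 1, so λ ≡ 6.
  x = λ² - 6 - 0 = 36 - 6 ≡ 2; y = λ·(6 - 2) - 4 ≡ 6. → (2, 6)
5P: (2, 6) + (0, 3). λ = (3 - 6)/(0 - 2) ≡ 4/5 mod 7. 5⁻¹ ≡ 3 (mod 7) since 5·3 = 15 ≡ 1, so λ ≡ 5.
  x = λ² - 2 - 0 = 25 - 2 ≡ 2; y = λ·(2 - 2) - 6 ≡ 1. → (2, 1)
6P: (2, 1) + (0, 3). λ = (3 - 1)/(0 - 2) ≡ 2/5 mod 7. 5⁻¹ ≡ 3 (mod 7), so λ ≡ 6.
  x = λ² - 2 - 0 = 36 - 2 ≡ 6; y = λ·(2 - 6) - 1 ≡ 3. → (6, 3)
7P: (6, 3) + (0, 3). λ = (3 - 3)/(0 - 6) ≡ 0/1 mod 7. 1⁻¹ ≡ 1 (mod 7) since 1·1 = 1 ≡ 1, so λ ≡ 0.
  x = λ² - 6 - 0 = 0 - 6 ≡ 1; y = λ·(6 - 1) - 3 ≡ 4. → (1, 4)
8P: (1, 4) + (0, 3). λ = (3 - 4)/(0 - 1) ≡ 6/6 mod 7. 6⁻¹ ≡ 6 (mod 7) since 6·6 = 36 ≡ 1, so λ ≡ 1.
  x = λ² - 1 - 0 = 1 - 1 ≡ 0; y = λ·(1 - 0) - 4 ≡ 4. → (0, 4)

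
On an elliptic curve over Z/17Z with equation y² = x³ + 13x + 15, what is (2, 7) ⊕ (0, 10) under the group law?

(13, 1)

(2, 7) + (0, 10). λ = (10 - 7)/(0 - 2) ≡ 3/15 mod 17. 15⁻¹ ≡ 8 (mod 17) since 15·8 = 120 ≡ 1, so λ ≡ 7.
  x = λ² - 2 - 0 = 49 - 2 ≡ 13; y = λ·(2 - 13) - 7 ≡ 1. → (13, 1)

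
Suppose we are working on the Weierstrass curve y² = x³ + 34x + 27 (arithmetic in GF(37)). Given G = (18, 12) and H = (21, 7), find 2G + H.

First 2G:
Repeated addition: build up to 2G.
2G: tangent at (18, 12): λ = (3·18² + 34)/(2·12) ≡ 7/24. 24⁻¹ ≡ 17 (mod 37), so λ ≡ 7·17 ≡ 8.
  x = λ² - 18 - 18 = 64 - 36 ≡ 28; y = λ·(18 - 28) - 12 ≡ 19. → (28, 19)
2G = (28, 19).
Finally 2G + H:
(28, 19) + (21, 7). λ = (7 - 19)/(21 - 28) ≡ 25/30 mod 37. 30⁻¹ ≡ 21 (mod 37) since 30·21 = 630 ≡ 1, so λ ≡ 7.
  x = λ² - 28 - 21 = 49 - 49 ≡ 0; y = λ·(28 - 0) - 19 ≡ 29. → (0, 29)

(0, 29)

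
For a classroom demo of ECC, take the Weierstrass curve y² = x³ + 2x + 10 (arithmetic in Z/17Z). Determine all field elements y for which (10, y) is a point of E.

x³ + 2x + 10 = 1030 ≡ 10 (mod 17).
10 is a non-residue mod 17; no y exists.

none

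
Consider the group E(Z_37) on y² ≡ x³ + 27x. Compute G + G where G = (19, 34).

tangent at (19, 34): λ = (3·19² + 27)/(2·34) ≡ 0/31. 31⁻¹ ≡ 6 (mod 37), so λ ≡ 0·6 ≡ 0.
  x = λ² - 19 - 19 = 0 - 38 ≡ 36; y = λ·(19 - 36) - 34 ≡ 3. → (36, 3)

(36, 3)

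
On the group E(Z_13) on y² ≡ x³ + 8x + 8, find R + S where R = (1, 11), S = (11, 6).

(1, 11) + (11, 6). λ = (6 - 11)/(11 - 1) ≡ 8/10 mod 13. 10⁻¹ ≡ 4 (mod 13), so λ ≡ 6.
  x = λ² - 1 - 11 = 36 - 12 ≡ 11; y = λ·(1 - 11) - 11 ≡ 7. → (11, 7)

(11, 7)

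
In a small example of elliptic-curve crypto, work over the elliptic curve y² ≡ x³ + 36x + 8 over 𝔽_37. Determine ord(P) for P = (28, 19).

6

2P: tangent at (28, 19): λ = (3·28² + 36)/(2·19) ≡ 20/1. 1⁻¹ ≡ 1 (mod 37), so λ ≡ 20·1 ≡ 20.
  x = λ² - 28 - 28 = 400 - 56 ≡ 11; y = λ·(28 - 11) - 19 ≡ 25. → (11, 25)
3P: (11, 25) + (28, 19). λ = (19 - 25)/(28 - 11) ≡ 31/17 mod 37. 17⁻¹ ≡ 24 (mod 37), so λ ≡ 4.
  x = λ² - 11 - 28 = 16 - 39 ≡ 14; y = λ·(11 - 14) - 25 ≡ 0. → (14, 0)
4P: (14, 0) + (28, 19). λ = (19 - 0)/(28 - 14) ≡ 19/14 mod 37. 14⁻¹ ≡ 8 (mod 37) since 14·8 = 112 ≡ 1, so λ ≡ 4.
  x = λ² - 14 - 28 = 16 - 42 ≡ 11; y = λ·(14 - 11) - 0 ≡ 12. → (11, 12)
5P: (11, 12) + (28, 19). λ = (19 - 12)/(28 - 11) ≡ 7/17 mod 37. 17⁻¹ ≡ 24 (mod 37), so λ ≡ 20.
  x = λ² - 11 - 28 = 400 - 39 ≡ 28; y = λ·(11 - 28) - 12 ≡ 18. → (28, 18)
6P: (28, 18) + (28, 19): same x and y₁ ≡ -y₂, so the sum is the point at infinity.
6P = the point at infinity, so the order is 6.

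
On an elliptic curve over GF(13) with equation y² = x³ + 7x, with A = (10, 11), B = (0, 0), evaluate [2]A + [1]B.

First 2A:
Repeated addition: build up to 2A.
2A: tangent at (10, 11): λ = (3·10² + 7)/(2·11) ≡ 8/9. 9⁻¹ ≡ 3 (mod 13) since 9·3 = 27 ≡ 1, so λ ≡ 8·3 ≡ 11.
  x = λ² - 10 - 10 = 121 - 20 ≡ 10; y = λ·(10 - 10) - 11 ≡ 2. → (10, 2)
2A = (10, 2).
Finally 2A + B:
(10, 2) + (0, 0). λ = (0 - 2)/(0 - 10) ≡ 11/3 mod 13. 3⁻¹ ≡ 9 (mod 13), so λ ≡ 8.
  x = λ² - 10 - 0 = 64 - 10 ≡ 2; y = λ·(10 - 2) - 2 ≡ 10. → (2, 10)

(2, 10)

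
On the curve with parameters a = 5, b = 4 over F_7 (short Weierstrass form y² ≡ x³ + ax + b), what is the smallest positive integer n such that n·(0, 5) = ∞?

2P: tangent at (0, 5): λ = (3·0² + 5)/(2·5) ≡ 5/3. 3⁻¹ ≡ 5 (mod 7) since 3·5 = 15 ≡ 1, so λ ≡ 5·5 ≡ 4.
  x = λ² - 0 - 0 = 16 - 0 ≡ 2; y = λ·(0 - 2) - 5 ≡ 1. → (2, 1)
3P: (2, 1) + (0, 5). λ = (5 - 1)/(0 - 2) ≡ 4/5 mod 7. 5⁻¹ ≡ 3 (mod 7), so λ ≡ 5.
  x = λ² - 2 - 0 = 25 - 2 ≡ 2; y = λ·(2 - 2) - 1 ≡ 6. → (2, 6)
4P: (2, 6) + (0, 5). λ = (5 - 6)/(0 - 2) ≡ 6/5 mod 7. 5⁻¹ ≡ 3 (mod 7) since 5·3 = 15 ≡ 1, so λ ≡ 4.
  x = λ² - 2 - 0 = 16 - 2 ≡ 0; y = λ·(2 - 0) - 6 ≡ 2. → (0, 2)
5P: (0, 2) + (0, 5): same x and y₁ ≡ -y₂, so the sum is ∞.
5P = ∞, so the order is 5.

5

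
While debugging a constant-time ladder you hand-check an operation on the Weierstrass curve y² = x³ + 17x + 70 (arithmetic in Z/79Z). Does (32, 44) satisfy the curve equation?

no

y² = 44² ≡ 40; x³ + 17x + 70 = 33382 ≡ 44 (mod 79). 40 ≠ 44.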